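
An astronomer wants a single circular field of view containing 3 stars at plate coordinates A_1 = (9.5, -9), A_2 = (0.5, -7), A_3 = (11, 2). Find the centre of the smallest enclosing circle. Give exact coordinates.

(6.125, -2.9375)

Side lengths²: A_1A_2² = 85, A_1A_3² = 123.25, A_2A_3² = 191.25.
Since A_2A_3² = 191.25 < 123.25 + 85 = 208.25, the triangle is acute, so the smallest enclosing circle is the circumcircle.
Circumcentre = (6.125, -2.9375), r² = 48.14453125.
Centre = (6.125, -2.9375).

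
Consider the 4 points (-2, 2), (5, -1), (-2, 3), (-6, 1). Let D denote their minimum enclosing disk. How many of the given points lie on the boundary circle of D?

2

By Welzl's lemma the MEC is supported by two points (diametrically opposite) or three points (on a circumcircle).
The farthest pair is (5, -1)–(-6, 1) with squared distance 125. The circle on this segment as diameter has centre (-0.5, 0) and r² = 125/4 = 31.25.
Check (-2, 2): distance² to centre = 6.25 ≤ 31.25, so it lies inside.
All remaining points lie in this disk, and no smaller disk contains both endpoints, so this is the minimum enclosing circle.
The points at distance exactly r from the centre are (5, -1), (-6, 1) — 2 points.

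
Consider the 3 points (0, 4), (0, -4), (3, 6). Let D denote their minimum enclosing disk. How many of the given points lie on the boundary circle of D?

Call the three points A, B, C in the order given.
Side lengths²: AB² = 64, AC² = 13, BC² = 109.
Since BC² = 109 ≥ 64 + 13 = 77, the angle opposite BC is not acute, so the smallest enclosing circle has BC as diameter.
Centre = midpoint of BC = (1.5, 1), r² = 109/4 = 27.25.
The points at distance exactly r from the centre are (0, -4), (3, 6) — 2 points.

2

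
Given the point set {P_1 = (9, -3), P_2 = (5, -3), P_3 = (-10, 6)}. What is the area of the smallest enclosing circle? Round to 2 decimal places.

Side lengths²: P_1P_2² = 16, P_1P_3² = 442, P_2P_3² = 306.
Since P_1P_3² = 442 ≥ 306 + 16 = 322, the angle opposite P_1P_3 is not acute, so the smallest enclosing circle has P_1P_3 as diameter.
Centre = midpoint of P_1P_3 = (-0.5, 1.5), r² = 442/4 = 110.5.
Area = π·r² = π·110.5 ≈ 347.15.

347.15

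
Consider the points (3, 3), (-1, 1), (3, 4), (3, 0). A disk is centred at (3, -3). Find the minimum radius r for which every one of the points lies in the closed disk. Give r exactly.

7

The required radius is the distance from (3, -3) to the farthest point.
Squared distances: 36, 32, 49, 9.
Maximum is 49, attained at (3, 4).
r = √49 = 7.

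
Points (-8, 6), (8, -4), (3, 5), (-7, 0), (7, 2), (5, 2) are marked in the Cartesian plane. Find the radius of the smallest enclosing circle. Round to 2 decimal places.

9.43

The minimum enclosing circle of a finite set is fixed by two of the points (as a diameter) or three (as a circumcircle).
The farthest pair is (-8, 6)–(8, -4) with squared distance 356. The circle on this segment as diameter has centre (0, 1) and r² = 356/4 = 89.
Check (3, 5): distance² to centre = 25 ≤ 89, so it lies inside.
All remaining points lie in this disk, and no smaller disk contains both endpoints, so this is the minimum enclosing circle.
r = √89 ≈ 9.43.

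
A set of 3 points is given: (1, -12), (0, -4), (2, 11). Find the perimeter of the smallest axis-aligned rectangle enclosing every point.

50

Width = max x − min x = 2 − 0 = 2.
Height = max y − min y = 11 − (-12) = 23.
Perimeter = 2(2 + 23) = 50.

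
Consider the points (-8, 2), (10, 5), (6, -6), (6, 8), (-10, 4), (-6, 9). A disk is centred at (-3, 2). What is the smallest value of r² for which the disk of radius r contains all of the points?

178

The required radius is the distance from (-3, 2) to the farthest point.
Squared distances: 25, 178, 145, 117, 53, 58.
Maximum is 178, attained at (10, 5).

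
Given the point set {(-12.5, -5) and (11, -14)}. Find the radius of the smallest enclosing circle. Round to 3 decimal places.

The smallest circle enclosing two points has them as diameter endpoints.
Centre = midpoint = (-0.75, -9.5); r² = |(-12.5, -5)−(11, -14)|²/4 = 633.25/4 = 158.3125.
r = √(158.3125) ≈ 12.582.

12.582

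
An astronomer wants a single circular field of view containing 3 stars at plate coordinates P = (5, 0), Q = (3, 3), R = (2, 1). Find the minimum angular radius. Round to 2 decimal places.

1.82

Side lengths²: PQ² = 13, PR² = 10, QR² = 5.
Since PQ² = 13 < 10 + 5 = 15, the triangle is acute, so the smallest enclosing circle is the circumcircle.
Circumcentre = (53/14, 19/14), r² = 325/98.
r = √(325/98) ≈ 1.82.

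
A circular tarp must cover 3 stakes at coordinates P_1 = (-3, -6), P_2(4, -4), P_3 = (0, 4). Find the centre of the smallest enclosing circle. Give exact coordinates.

(-0.5625, -1.28125)

Side lengths²: P_1P_2² = 53, P_1P_3² = 109, P_2P_3² = 80.
Since P_1P_3² = 109 < 80 + 53 = 133, the triangle is acute, so the smallest enclosing circle is the circumcircle.
Circumcentre = (-0.5625, -1.28125), r² = 28.2080078125.
Centre = (-0.5625, -1.28125).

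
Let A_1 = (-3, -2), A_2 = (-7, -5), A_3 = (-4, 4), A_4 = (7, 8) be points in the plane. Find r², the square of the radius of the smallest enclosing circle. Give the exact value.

91.25

A smallest enclosing disk is always determined by at most three of the input points on its boundary.
The farthest pair is A_2–A_4 with squared distance 365. The circle on this segment as diameter has centre (0, 1.5) and r² = 365/4 = 91.25.
Check A_1: distance² to centre = 21.25 ≤ 91.25, so it lies inside.
All remaining points lie in this disk, and no smaller disk contains both endpoints, so this is the minimum enclosing circle.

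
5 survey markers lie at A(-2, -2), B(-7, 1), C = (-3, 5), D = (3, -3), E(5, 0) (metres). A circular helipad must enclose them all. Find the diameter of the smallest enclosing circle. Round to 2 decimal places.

A smallest enclosing disk is always determined by at most three of the input points on its boundary.
The farthest pair is B–E with squared distance 145. The circle on this segment as diameter has centre (-1, 0.5) and r² = 145/4 = 36.25.
Check A: distance² to centre = 7.25 ≤ 36.25, so it lies inside.
All remaining points lie in this disk, and no smaller disk contains both endpoints, so this is the minimum enclosing circle.
Diameter = 2r = 2√(36.25) ≈ 12.04.

12.04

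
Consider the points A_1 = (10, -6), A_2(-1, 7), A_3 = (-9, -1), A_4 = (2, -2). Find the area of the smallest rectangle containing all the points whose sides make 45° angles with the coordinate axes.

In coordinates u = x + y, v = x − y the rectangle is axis-aligned; the map (x,y)→(u,v) scales areas by 2.
u-values: 4, 6, -10, 0; range = 6 − (-10) = 16.
v-values: 16, -8, -8, 4; range = 16 − (-8) = 24.
Area = (16 × 24) / 2 = 192.

192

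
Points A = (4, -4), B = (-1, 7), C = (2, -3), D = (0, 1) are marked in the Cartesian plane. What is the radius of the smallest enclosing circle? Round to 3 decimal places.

6.042

The minimum enclosing circle of a finite set is fixed by two of the points (as a diameter) or three (as a circumcircle).
The farthest pair is A–B with squared distance 146. The circle on this segment as diameter has centre (1.5, 1.5) and r² = 146/4 = 36.5.
Check C: distance² to centre = 20.5 ≤ 36.5, so it lies inside.
All remaining points lie in this disk, and no smaller disk contains both endpoints, so this is the minimum enclosing circle.
r = √(36.5) ≈ 6.042.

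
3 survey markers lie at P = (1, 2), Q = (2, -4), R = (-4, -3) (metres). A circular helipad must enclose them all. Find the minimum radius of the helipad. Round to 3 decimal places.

3.738

Side lengths²: PQ² = 37, PR² = 50, QR² = 37.
Since PR² = 50 < 37 + 37 = 74, the triangle is acute, so the smallest enclosing circle is the circumcircle.
Circumcentre = (-9/14, -19/14), r² = 1369/98.
r = √(1369/98) ≈ 3.738.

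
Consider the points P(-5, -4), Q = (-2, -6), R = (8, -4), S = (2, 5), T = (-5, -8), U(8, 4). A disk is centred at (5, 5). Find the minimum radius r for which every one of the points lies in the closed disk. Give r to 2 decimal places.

The required radius is the distance from (5, 5) to the farthest point.
Squared distances: 181, 170, 90, 9, 269, 10.
Maximum is 269, attained at T.
r = √269 ≈ 16.40.

16.40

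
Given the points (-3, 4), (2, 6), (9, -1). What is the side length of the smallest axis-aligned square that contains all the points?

12

The bounding box has width 12 and height 7.
An axis-aligned square enclosing the set must have side ≥ max(width, height).
So the minimum side is max(12, 7) = 12.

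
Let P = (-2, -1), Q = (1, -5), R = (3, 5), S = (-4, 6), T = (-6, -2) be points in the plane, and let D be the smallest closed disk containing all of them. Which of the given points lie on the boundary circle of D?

Q, R, S

By Welzl's lemma the MEC is supported by two points (diametrically opposite) or three points (on a circumcircle).
The minimum enclosing circle is determined by three boundary points: Q, R, S.
Their circumcentre is (-43/36, 23/36) with r² = 23725/648.
The farthest remaining point T is at distance² 19477/648 ≤ 23725/648.
The points at distance exactly r from the centre are Q, R, S — 3 points.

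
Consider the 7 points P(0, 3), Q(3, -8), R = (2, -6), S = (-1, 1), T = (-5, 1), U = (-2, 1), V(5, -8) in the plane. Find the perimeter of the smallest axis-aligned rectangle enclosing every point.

42

Width = max x − min x = 5 − (-5) = 10.
Height = max y − min y = 3 − (-8) = 11.
Perimeter = 2(10 + 11) = 42.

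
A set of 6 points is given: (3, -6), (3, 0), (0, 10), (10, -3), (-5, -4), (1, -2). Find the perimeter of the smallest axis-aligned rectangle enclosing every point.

62

Width = max x − min x = 10 − (-5) = 15.
Height = max y − min y = 10 − (-6) = 16.
Perimeter = 2(15 + 16) = 62.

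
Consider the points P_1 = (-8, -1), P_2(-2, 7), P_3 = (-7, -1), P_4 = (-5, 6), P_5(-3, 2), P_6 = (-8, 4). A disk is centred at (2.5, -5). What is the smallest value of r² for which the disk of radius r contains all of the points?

191.25

The required radius is the distance from (2.5, -5) to the farthest point.
Squared distances: 126.25, 164.25, 106.25, 177.25, 79.25, 191.25.
Maximum is 191.25, attained at P_6.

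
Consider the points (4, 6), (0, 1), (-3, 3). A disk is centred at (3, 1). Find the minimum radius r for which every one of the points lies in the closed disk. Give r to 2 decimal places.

The required radius is the distance from (3, 1) to the farthest point.
Squared distances: 26, 9, 40.
Maximum is 40, attained at (-3, 3).
r = √40 ≈ 6.32.

6.32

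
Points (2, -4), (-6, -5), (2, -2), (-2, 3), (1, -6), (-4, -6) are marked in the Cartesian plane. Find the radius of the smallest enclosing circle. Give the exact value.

5

The minimum enclosing circle is determined by three boundary points: (-6, -5), (-2, 3), (1, -6).
Their circumcentre is (-2, -2) with r² = 25.
The farthest remaining point (2, -4) is at distance² 20 ≤ 25.
r = √25 = 5.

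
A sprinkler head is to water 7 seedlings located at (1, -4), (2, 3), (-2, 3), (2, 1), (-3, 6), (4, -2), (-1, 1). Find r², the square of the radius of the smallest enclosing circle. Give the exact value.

42601/1444

The minimum enclosing circle of a finite set is fixed by two of the points (as a diameter) or three (as a circumcircle).
The minimum enclosing circle is determined by three boundary points: (1, -4), (-3, 6), (4, -2).
Their circumcentre is (-13/38, 24/19) with r² = 42601/1444.
The farthest remaining point (2, 3) is at distance² 12277/1444 ≤ 42601/1444.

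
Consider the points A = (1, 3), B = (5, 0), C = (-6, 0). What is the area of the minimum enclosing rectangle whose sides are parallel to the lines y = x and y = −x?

In coordinates u = x + y, v = x − y the rectangle is axis-aligned; the map (x,y)→(u,v) scales areas by 2.
u-values: 4, 5, -6; range = 5 − (-6) = 11.
v-values: -2, 5, -6; range = 5 − (-6) = 11.
Area = (11 × 11) / 2 = 60.5.

60.5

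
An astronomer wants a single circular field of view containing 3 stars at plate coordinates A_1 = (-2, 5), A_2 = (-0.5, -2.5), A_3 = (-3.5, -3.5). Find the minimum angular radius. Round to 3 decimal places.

4.316

Side lengths²: A_1A_2² = 58.5, A_1A_3² = 74.5, A_2A_3² = 10.
Since A_1A_3² = 74.5 ≥ 58.5 + 10 = 68.5, the angle opposite A_1A_3 is not acute, so the smallest enclosing circle has A_1A_3 as diameter.
Centre = midpoint of A_1A_3 = (-2.75, 0.75), r² = 74.5/4 = 18.625.
r = √(18.625) ≈ 4.316.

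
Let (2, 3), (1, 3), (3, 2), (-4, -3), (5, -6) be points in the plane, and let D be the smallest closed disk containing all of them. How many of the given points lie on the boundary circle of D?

By Welzl's lemma the MEC is supported by two points (diametrically opposite) or three points (on a circumcircle).
The minimum enclosing circle is determined by three boundary points: (2, 3), (-4, -3), (5, -6).
Their circumcentre is (1.25, -2.25) with r² = 28.125.
The farthest remaining point (1, 3) is at distance² 27.625 ≤ 28.125.
The points at distance exactly r from the centre are (2, 3), (-4, -3), (5, -6) — 3 points.

3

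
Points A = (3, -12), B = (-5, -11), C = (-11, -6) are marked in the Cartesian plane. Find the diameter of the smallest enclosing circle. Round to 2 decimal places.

Side lengths²: AB² = 65, AC² = 232, BC² = 61.
Since AC² = 232 ≥ 65 + 61 = 126, the angle opposite AC is not acute, so the smallest enclosing circle has AC as diameter.
Centre = midpoint of AC = (-4, -9), r² = 232/4 = 58.
Diameter = 2r = 2√58 ≈ 15.23.

15.23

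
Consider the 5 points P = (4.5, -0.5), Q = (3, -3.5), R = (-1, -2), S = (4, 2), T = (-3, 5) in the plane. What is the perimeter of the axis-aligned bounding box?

32

Width = max x − min x = 4.5 − (-3) = 7.5.
Height = max y − min y = 5 − (-3.5) = 8.5.
Perimeter = 2(7.5 + 8.5) = 32.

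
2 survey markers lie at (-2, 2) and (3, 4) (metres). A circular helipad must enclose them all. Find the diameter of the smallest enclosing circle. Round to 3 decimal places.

5.385

The smallest circle enclosing two points has them as diameter endpoints.
Centre = midpoint = (0.5, 3); r² = |(-2, 2)−(3, 4)|²/4 = 29/4 = 7.25.
Diameter = 2r = 2√(7.25) ≈ 5.385.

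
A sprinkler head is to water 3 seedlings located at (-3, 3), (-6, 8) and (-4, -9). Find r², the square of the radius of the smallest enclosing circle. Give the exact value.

Call the three points A, B, C in the order given.
Side lengths²: AB² = 34, AC² = 145, BC² = 293.
Since BC² = 293 ≥ 145 + 34 = 179, the angle opposite BC is not acute, so the smallest enclosing circle has BC as diameter.
Centre = midpoint of BC = (-5, -0.5), r² = 293/4 = 73.25.

73.25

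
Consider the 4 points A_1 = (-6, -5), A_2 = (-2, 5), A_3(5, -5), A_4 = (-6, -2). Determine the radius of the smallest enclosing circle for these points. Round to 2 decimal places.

The minimum enclosing circle of a finite set is fixed by two of the points (as a diameter) or three (as a circumcircle).
The minimum enclosing circle is determined by three boundary points: A_1, A_2, A_3.
Their circumcentre is (-0.5, -1.4) with r² = 43.21.
The farthest remaining point A_4 is at distance² 30.61 ≤ 43.21.
r = √(43.21) ≈ 6.57.

6.57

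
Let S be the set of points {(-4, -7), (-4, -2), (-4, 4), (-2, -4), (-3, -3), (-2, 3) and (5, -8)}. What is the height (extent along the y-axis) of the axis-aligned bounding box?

12

max y = 4, min y = -8, so height = 12.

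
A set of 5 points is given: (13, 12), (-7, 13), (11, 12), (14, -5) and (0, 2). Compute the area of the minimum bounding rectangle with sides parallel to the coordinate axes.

x ranges over [-7, 14], width 21.
y ranges over [-5, 13], height 18.
Area = 21 × 18 = 378.

378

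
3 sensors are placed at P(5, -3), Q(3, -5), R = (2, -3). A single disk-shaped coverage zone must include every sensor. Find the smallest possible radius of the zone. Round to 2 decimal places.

Side lengths²: PQ² = 8, PR² = 9, QR² = 5.
Since PR² = 9 < 8 + 5 = 13, the triangle is acute, so the smallest enclosing circle is the circumcircle.
Circumcentre = (3.5, -3.5), r² = 2.5.
r = √(2.5) ≈ 1.58.

1.58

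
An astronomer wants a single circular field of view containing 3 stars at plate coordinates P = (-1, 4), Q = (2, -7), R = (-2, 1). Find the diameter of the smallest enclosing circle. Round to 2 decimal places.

11.40

Side lengths²: PQ² = 130, PR² = 10, QR² = 80.
Since PQ² = 130 ≥ 80 + 10 = 90, the angle opposite PQ is not acute, so the smallest enclosing circle has PQ as diameter.
Centre = midpoint of PQ = (0.5, -1.5), r² = 130/4 = 32.5.
Diameter = 2r = 2√(32.5) ≈ 11.40.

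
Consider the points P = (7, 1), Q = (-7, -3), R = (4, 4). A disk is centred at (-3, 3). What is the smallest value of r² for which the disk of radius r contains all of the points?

104

The required radius is the distance from (-3, 3) to the farthest point.
Squared distances: 104, 52, 50.
Maximum is 104, attained at P.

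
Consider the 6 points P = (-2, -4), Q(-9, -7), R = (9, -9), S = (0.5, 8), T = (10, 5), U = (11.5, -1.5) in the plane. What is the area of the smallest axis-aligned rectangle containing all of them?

348.5

x ranges over [-9, 11.5], width 20.5.
y ranges over [-9, 8], height 17.
Area = 20.5 × 17 = 348.5.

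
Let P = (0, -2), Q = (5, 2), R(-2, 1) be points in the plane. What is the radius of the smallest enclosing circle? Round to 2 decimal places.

Side lengths²: PQ² = 41, PR² = 13, QR² = 50.
Since QR² = 50 < 41 + 13 = 54, the triangle is acute, so the smallest enclosing circle is the circumcircle.
Circumcentre = (71/46, 55/46), r² = 13325/1058.
r = √(13325/1058) ≈ 3.55.

3.55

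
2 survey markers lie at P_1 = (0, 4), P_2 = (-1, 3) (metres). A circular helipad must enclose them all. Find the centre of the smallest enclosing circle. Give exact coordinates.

The smallest circle enclosing two points has them as diameter endpoints.
Centre = midpoint = (-0.5, 3.5); r² = |P_1P_2|²/4 = 2/4 = 0.5.
Centre = (-0.5, 3.5).

(-0.5, 3.5)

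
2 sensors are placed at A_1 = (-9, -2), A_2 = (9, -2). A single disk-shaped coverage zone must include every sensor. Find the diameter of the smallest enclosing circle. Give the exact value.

18

The smallest circle enclosing two points has them as diameter endpoints.
Centre = midpoint = (0, -2); r² = |A_1A_2|²/4 = 324/4 = 81.
Diameter = 2r = 2√81 = 18.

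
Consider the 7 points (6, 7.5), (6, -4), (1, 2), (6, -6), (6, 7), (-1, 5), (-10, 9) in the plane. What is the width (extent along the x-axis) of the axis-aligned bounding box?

max x = 6, min x = -10, so width = 16.

16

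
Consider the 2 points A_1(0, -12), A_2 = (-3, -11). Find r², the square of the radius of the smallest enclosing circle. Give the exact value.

The smallest circle enclosing two points has them as diameter endpoints.
Centre = midpoint = (-1.5, -11.5); r² = |A_1A_2|²/4 = 10/4 = 2.5.

2.5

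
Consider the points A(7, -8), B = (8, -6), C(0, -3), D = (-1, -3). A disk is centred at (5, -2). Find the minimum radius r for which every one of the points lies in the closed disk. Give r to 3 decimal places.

The required radius is the distance from (5, -2) to the farthest point.
Squared distances: 40, 25, 26, 37.
Maximum is 40, attained at A.
r = √40 ≈ 6.325.

6.325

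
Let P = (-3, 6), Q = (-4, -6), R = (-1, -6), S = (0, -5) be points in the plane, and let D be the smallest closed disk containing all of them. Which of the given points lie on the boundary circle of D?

By Welzl's lemma the MEC is supported by two points (diametrically opposite) or three points (on a circumcircle).
The minimum enclosing circle is determined by three boundary points: P, Q, R.
Their circumcentre is (-2.5, -1/12) with r² = 5365/144.
The farthest remaining point S is at distance² 4381/144 ≤ 5365/144.
The points at distance exactly r from the centre are P, Q, R — 3 points.

P, Q, R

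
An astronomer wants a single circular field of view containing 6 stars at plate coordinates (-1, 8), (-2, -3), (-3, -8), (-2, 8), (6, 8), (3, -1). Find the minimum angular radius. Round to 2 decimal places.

A smallest enclosing disk is always determined by at most three of the input points on its boundary.
The farthest pair is (-3, -8)–(6, 8) with squared distance 337. The circle on this segment as diameter has centre (1.5, 0) and r² = 337/4 = 84.25.
Check (-1, 8): distance² to centre = 70.25 ≤ 84.25, so it lies inside.
All remaining points lie in this disk, and no smaller disk contains both endpoints, so this is the minimum enclosing circle.
r = √(84.25) ≈ 9.18.

9.18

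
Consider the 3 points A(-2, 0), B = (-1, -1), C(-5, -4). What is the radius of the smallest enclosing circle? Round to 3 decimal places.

2.525

Side lengths²: AB² = 2, AC² = 25, BC² = 25.
Since BC² = 25 < 25 + 2 = 27, the triangle is acute, so the smallest enclosing circle is the circumcircle.
Circumcentre = (-45/14, -31/14), r² = 625/98.
r = √(625/98) ≈ 2.525.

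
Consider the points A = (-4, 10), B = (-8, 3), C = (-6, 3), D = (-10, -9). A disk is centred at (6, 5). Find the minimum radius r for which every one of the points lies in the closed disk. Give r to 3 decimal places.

21.260

The required radius is the distance from (6, 5) to the farthest point.
Squared distances: 125, 200, 148, 452.
Maximum is 452, attained at D.
r = √452 ≈ 21.260.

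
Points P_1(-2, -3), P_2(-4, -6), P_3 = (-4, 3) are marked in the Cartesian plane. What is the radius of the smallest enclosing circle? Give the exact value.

Side lengths²: P_1P_2² = 13, P_1P_3² = 40, P_2P_3² = 81.
Since P_2P_3² = 81 ≥ 40 + 13 = 53, the angle opposite P_2P_3 is not acute, so the smallest enclosing circle has P_2P_3 as diameter.
Centre = midpoint of P_2P_3 = (-4, -1.5), r² = 81/4 = 20.25.
r = √(20.25) = 4.5.

4.5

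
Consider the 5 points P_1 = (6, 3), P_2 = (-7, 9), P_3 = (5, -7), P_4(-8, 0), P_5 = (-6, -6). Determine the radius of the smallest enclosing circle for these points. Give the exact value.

10

The farthest pair is P_2–P_3 with squared distance 400. The circle on this segment as diameter has centre (-1, 1) and r² = 400/4 = 100.
Check P_1: distance² to centre = 53 ≤ 100, so it lies inside.
All remaining points lie in this disk, and no smaller disk contains both endpoints, so this is the minimum enclosing circle.
r = √100 = 10.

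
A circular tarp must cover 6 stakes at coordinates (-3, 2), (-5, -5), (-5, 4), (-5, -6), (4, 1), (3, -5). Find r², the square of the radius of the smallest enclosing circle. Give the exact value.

A smallest enclosing disk is always determined by at most three of the input points on its boundary.
The minimum enclosing circle is determined by three boundary points: (-5, 4), (-5, -6), (3, -5).
Their circumcentre is (-1.5625, -1) with r² = 36.81640625.
The farthest remaining point (4, 1) is at distance² 34.94140625 ≤ 36.81640625.

36.81640625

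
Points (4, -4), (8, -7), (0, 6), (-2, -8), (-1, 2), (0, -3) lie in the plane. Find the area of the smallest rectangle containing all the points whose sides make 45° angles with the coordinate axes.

168

In coordinates u = x + y, v = x − y the rectangle is axis-aligned; the map (x,y)→(u,v) scales areas by 2.
u-values: 0, 1, 6, -10, 1, -3; range = 6 − (-10) = 16.
v-values: 8, 15, -6, 6, -3, 3; range = 15 − (-6) = 21.
Area = (16 × 21) / 2 = 168.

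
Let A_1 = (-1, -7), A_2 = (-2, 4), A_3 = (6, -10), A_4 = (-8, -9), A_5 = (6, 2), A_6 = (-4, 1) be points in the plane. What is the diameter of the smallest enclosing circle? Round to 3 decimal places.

17.850

A smallest enclosing disk is always determined by at most three of the input points on its boundary.
The minimum enclosing circle is determined by three boundary points: A_3, A_4, A_5.
Their circumcentre is (-17/28, -4) with r² = 62449/784.
The farthest remaining point A_2 is at distance² 51697/784 ≤ 62449/784.
Diameter = 2r = 2√(62449/784) ≈ 17.850.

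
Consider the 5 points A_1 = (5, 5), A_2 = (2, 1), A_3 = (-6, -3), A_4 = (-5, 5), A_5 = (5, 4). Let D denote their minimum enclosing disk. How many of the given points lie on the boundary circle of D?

The farthest pair is A_1–A_3 with squared distance 185. The circle on this segment as diameter has centre (-0.5, 1) and r² = 185/4 = 46.25.
Check A_2: distance² to centre = 6.25 ≤ 46.25, so it lies inside.
All remaining points lie in this disk, and no smaller disk contains both endpoints, so this is the minimum enclosing circle.
The points at distance exactly r from the centre are A_1, A_3 — 2 points.

2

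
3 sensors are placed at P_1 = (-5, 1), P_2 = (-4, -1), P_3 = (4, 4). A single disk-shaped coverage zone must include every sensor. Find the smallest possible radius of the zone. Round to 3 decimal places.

Side lengths²: P_1P_2² = 5, P_1P_3² = 90, P_2P_3² = 89.
Since P_1P_3² = 90 < 89 + 5 = 94, the triangle is acute, so the smallest enclosing circle is the circumcircle.
Circumcentre = (-5/14, 29/14), r² = 2225/98.
r = √(2225/98) ≈ 4.765.

4.765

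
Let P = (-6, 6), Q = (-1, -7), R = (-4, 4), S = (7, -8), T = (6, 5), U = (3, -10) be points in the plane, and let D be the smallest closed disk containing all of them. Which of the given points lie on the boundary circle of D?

P, S

The minimum enclosing circle of a finite set is fixed by two of the points (as a diameter) or three (as a circumcircle).
The farthest pair is P–S with squared distance 365. The circle on this segment as diameter has centre (0.5, -1) and r² = 365/4 = 91.25.
Check Q: distance² to centre = 38.25 ≤ 91.25, so it lies inside.
All remaining points lie in this disk, and no smaller disk contains both endpoints, so this is the minimum enclosing circle.
The points at distance exactly r from the centre are P, S — 2 points.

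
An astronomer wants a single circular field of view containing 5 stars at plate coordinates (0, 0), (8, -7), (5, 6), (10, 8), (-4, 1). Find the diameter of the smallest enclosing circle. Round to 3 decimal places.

17.429

The minimum enclosing circle is determined by three boundary points: (8, -7), (10, 8), (-4, 1).
Their circumcentre is (33/7, 15/14) with r² = 14885/196.
The farthest remaining point (5, 6) is at distance² 4777/196 ≤ 14885/196.
Diameter = 2r = 2√(14885/196) ≈ 17.429.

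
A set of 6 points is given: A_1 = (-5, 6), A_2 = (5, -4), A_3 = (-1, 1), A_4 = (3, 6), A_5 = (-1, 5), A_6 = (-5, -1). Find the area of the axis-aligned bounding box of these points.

x ranges over [-5, 5], width 10.
y ranges over [-4, 6], height 10.
Area = 10 × 10 = 100.

100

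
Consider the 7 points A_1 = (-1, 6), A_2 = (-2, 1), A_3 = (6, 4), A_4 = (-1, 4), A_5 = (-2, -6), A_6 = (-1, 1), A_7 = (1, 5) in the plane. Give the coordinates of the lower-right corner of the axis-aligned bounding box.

(6, -6)

x-range [-2, 6], y-range [-6, 6].
The lower-right corner is (6, -6).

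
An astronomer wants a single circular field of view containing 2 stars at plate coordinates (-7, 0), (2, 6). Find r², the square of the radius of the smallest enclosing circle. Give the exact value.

29.25

The smallest circle enclosing two points has them as diameter endpoints.
Centre = midpoint = (-2.5, 3); r² = |(-7, 0)−(2, 6)|²/4 = 117/4 = 29.25.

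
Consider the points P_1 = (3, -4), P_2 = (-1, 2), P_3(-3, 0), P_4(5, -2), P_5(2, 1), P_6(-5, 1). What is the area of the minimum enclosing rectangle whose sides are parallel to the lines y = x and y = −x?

45.5

In coordinates u = x + y, v = x − y the rectangle is axis-aligned; the map (x,y)→(u,v) scales areas by 2.
u-values: -1, 1, -3, 3, 3, -4; range = 3 − (-4) = 7.
v-values: 7, -3, -3, 7, 1, -6; range = 7 − (-6) = 13.
Area = (7 × 13) / 2 = 45.5.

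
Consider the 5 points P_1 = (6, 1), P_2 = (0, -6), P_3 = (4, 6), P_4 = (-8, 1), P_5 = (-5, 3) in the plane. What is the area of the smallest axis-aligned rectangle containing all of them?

168

x ranges over [-8, 6], width 14.
y ranges over [-6, 6], height 12.
Area = 14 × 12 = 168.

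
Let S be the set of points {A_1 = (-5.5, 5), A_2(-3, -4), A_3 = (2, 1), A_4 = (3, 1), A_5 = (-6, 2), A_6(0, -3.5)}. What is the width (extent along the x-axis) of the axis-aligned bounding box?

max x = 3, min x = -6, so width = 9.

9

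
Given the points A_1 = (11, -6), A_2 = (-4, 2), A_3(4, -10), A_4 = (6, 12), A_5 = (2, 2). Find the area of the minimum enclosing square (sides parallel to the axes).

484

The bounding box has width 15 and height 22.
An axis-aligned square enclosing the set must have side ≥ max(width, height).
So the minimum side is max(15, 22) = 22.
Area = 22² = 484.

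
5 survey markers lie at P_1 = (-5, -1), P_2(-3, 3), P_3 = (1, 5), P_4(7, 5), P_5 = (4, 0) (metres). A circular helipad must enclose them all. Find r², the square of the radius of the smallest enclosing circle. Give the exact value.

45

By Welzl's lemma the MEC is supported by two points (diametrically opposite) or three points (on a circumcircle).
The farthest pair is P_1–P_4 with squared distance 180. The circle on this segment as diameter has centre (1, 2) and r² = 180/4 = 45.
Check P_2: distance² to centre = 17 ≤ 45, so it lies inside.
All remaining points lie in this disk, and no smaller disk contains both endpoints, so this is the minimum enclosing circle.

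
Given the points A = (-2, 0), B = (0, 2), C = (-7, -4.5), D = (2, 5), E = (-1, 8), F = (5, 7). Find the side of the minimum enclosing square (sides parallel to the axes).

12.5

The bounding box has width 12 and height 12.5.
An axis-aligned square enclosing the set must have side ≥ max(width, height).
So the minimum side is max(12, 12.5) = 12.5.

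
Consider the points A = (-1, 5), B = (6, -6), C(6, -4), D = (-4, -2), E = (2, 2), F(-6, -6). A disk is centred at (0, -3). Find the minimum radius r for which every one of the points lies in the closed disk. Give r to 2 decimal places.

8.06

The required radius is the distance from (0, -3) to the farthest point.
Squared distances: 65, 45, 37, 17, 29, 45.
Maximum is 65, attained at A.
r = √65 ≈ 8.06.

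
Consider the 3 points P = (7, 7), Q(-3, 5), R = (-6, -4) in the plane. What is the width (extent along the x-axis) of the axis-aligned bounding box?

max x = 7, min x = -6, so width = 13.

13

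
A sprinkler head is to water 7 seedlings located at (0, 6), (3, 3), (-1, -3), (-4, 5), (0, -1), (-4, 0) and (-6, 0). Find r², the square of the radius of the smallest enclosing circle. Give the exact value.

The minimum enclosing circle of a finite set is fixed by two of the points (as a diameter) or three (as a circumcircle).
The farthest pair is (3, 3)–(-6, 0) with squared distance 90. The circle on this segment as diameter has centre (-1.5, 1.5) and r² = 90/4 = 22.5.
Check (0, 6): distance² to centre = 22.5 ≤ 22.5, so it lies inside.
All remaining points lie in this disk, and no smaller disk contains both endpoints, so this is the minimum enclosing circle.

22.5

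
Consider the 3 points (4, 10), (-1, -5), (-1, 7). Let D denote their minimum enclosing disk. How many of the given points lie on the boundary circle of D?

2

Call the three points A, B, C in the order given.
Side lengths²: AB² = 250, AC² = 34, BC² = 144.
Since AB² = 250 ≥ 144 + 34 = 178, the angle opposite AB is not acute, so the smallest enclosing circle has AB as diameter.
Centre = midpoint of AB = (1.5, 2.5), r² = 250/4 = 62.5.
The points at distance exactly r from the centre are (4, 10), (-1, -5) — 2 points.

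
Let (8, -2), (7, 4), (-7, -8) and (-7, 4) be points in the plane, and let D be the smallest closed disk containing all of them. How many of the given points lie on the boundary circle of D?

3

A smallest enclosing disk is always determined by at most three of the input points on its boundary.
The farthest pair is (7, 4)–(-7, -8) with squared distance 340. The circle on this segment as diameter has centre (0, -2) and r² = 340/4 = 85.
Check (8, -2): distance² to centre = 64 ≤ 85, so it lies inside.
All remaining points lie in this disk, and no smaller disk contains both endpoints, so this is the minimum enclosing circle.
The points at distance exactly r from the centre are (7, 4), (-7, -8), (-7, 4) — 3 points.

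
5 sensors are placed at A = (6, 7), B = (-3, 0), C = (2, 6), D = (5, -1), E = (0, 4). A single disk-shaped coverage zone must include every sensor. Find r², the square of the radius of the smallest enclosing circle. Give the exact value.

A smallest enclosing disk is always determined by at most three of the input points on its boundary.
The farthest pair is A–B with squared distance 130. The circle on this segment as diameter has centre (1.5, 3.5) and r² = 130/4 = 32.5.
Check C: distance² to centre = 6.5 ≤ 32.5, so it lies inside.
All remaining points lie in this disk, and no smaller disk contains both endpoints, so this is the minimum enclosing circle.

32.5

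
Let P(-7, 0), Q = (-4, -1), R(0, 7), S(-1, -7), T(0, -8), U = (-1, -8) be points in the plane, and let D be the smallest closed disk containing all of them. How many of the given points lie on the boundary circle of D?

By Welzl's lemma the MEC is supported by two points (diametrically opposite) or three points (on a circumcircle).
The farthest pair is R–U with squared distance 226. The circle on this segment as diameter has centre (-0.5, -0.5) and r² = 226/4 = 56.5.
Check P: distance² to centre = 42.5 ≤ 56.5, so it lies inside.
All remaining points lie in this disk, and no smaller disk contains both endpoints, so this is the minimum enclosing circle.
The points at distance exactly r from the centre are R, T, U — 3 points.

3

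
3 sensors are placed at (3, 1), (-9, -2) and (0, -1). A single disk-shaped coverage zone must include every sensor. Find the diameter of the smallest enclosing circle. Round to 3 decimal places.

12.369

Call the three points A, B, C in the order given.
Side lengths²: AB² = 153, AC² = 13, BC² = 82.
Since AB² = 153 ≥ 82 + 13 = 95, the angle opposite AB is not acute, so the smallest enclosing circle has AB as diameter.
Centre = midpoint of AB = (-3, -0.5), r² = 153/4 = 38.25.
Diameter = 2r = 2√(38.25) ≈ 12.369.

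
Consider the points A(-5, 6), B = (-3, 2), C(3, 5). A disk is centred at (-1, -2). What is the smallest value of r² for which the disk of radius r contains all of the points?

80

The required radius is the distance from (-1, -2) to the farthest point.
Squared distances: 80, 20, 65.
Maximum is 80, attained at A.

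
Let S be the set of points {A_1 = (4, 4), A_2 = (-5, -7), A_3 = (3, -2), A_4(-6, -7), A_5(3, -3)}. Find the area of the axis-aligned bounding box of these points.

x ranges over [-6, 4], width 10.
y ranges over [-7, 4], height 11.
Area = 10 × 11 = 110.

110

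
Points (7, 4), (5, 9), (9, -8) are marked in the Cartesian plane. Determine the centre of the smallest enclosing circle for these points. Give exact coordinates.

(7, 0.5)

Call the three points A, B, C in the order given.
Side lengths²: AB² = 29, AC² = 148, BC² = 305.
Since BC² = 305 ≥ 148 + 29 = 177, the angle opposite BC is not acute, so the smallest enclosing circle has BC as diameter.
Centre = midpoint of BC = (7, 0.5), r² = 305/4 = 76.25.
Centre = (7, 0.5).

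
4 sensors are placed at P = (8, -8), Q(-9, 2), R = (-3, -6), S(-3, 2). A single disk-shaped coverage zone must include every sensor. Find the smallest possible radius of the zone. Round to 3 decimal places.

9.862

By Welzl's lemma the MEC is supported by two points (diametrically opposite) or three points (on a circumcircle).
The farthest pair is P–Q with squared distance 389. The circle on this segment as diameter has centre (-0.5, -3) and r² = 389/4 = 97.25.
Check R: distance² to centre = 15.25 ≤ 97.25, so it lies inside.
All remaining points lie in this disk, and no smaller disk contains both endpoints, so this is the minimum enclosing circle.
r = √(97.25) ≈ 9.862.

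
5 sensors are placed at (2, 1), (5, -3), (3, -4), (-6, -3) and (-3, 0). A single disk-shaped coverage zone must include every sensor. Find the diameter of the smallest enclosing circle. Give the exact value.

11

The farthest pair is (5, -3)–(-6, -3) with squared distance 121. The circle on this segment as diameter has centre (-0.5, -3) and r² = 121/4 = 30.25.
Check (2, 1): distance² to centre = 22.25 ≤ 30.25, so it lies inside.
All remaining points lie in this disk, and no smaller disk contains both endpoints, so this is the minimum enclosing circle.
Diameter = 2r = 2√(30.25) = 11.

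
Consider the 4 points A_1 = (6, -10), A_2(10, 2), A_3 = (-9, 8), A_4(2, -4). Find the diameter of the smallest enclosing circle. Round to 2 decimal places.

23.43

The minimum enclosing circle is determined by three boundary points: A_1, A_2, A_3.
Their circumcentre is (-19/14, -37/42) with r² = 121085/882.
The farthest remaining point A_4 is at distance² 18521/882 ≤ 121085/882.
Diameter = 2r = 2√(121085/882) ≈ 23.43.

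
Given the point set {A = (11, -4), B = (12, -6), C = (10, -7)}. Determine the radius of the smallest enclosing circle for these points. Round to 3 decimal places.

1.581

Side lengths²: AB² = 5, AC² = 10, BC² = 5.
Since AC² = 10 ≥ 5 + 5 = 10, the angle opposite AC is not acute, so the smallest enclosing circle has AC as diameter.
Centre = midpoint of AC = (10.5, -5.5), r² = 10/4 = 2.5.
r = √(2.5) ≈ 1.581.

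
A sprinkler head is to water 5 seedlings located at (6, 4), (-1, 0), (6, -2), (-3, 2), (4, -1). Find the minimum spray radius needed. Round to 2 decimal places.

5.04

The minimum enclosing circle is determined by three boundary points: (6, 4), (6, -2), (-3, 2).
Their circumcentre is (35/18, 1) with r² = 8245/324.
The farthest remaining point (-1, 0) is at distance² 3133/324 ≤ 8245/324.
r = √(8245/324) ≈ 5.04.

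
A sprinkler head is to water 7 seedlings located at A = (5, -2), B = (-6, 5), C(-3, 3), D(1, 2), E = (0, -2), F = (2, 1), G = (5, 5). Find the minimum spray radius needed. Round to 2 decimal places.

By Welzl's lemma the MEC is supported by two points (diametrically opposite) or three points (on a circumcircle).
The farthest pair is A–B with squared distance 170. The circle on this segment as diameter has centre (-0.5, 1.5) and r² = 170/4 = 42.5.
Check C: distance² to centre = 8.5 ≤ 42.5, so it lies inside.
All remaining points lie in this disk, and no smaller disk contains both endpoints, so this is the minimum enclosing circle.
r = √(42.5) ≈ 6.52.

6.52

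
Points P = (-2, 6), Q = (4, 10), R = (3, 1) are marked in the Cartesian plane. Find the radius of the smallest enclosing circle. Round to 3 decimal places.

Side lengths²: PQ² = 52, PR² = 50, QR² = 82.
Since QR² = 82 < 52 + 50 = 102, the triangle is acute, so the smallest enclosing circle is the circumcircle.
Circumcentre = (2.6, 5.6), r² = 21.32.
r = √(21.32) ≈ 4.617.

4.617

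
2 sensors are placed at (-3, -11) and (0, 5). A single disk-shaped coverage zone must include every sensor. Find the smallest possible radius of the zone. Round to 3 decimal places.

8.139

The smallest circle enclosing two points has them as diameter endpoints.
Centre = midpoint = (-1.5, -3); r² = |(-3, -11)−(0, 5)|²/4 = 265/4 = 66.25.
r = √(66.25) ≈ 8.139.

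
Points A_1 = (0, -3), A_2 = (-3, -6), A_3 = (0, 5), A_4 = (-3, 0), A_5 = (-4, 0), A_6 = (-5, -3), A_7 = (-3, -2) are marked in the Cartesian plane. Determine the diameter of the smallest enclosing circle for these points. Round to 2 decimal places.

By Welzl's lemma the MEC is supported by two points (diametrically opposite) or three points (on a circumcircle).
The farthest pair is A_2–A_3 with squared distance 130. The circle on this segment as diameter has centre (-1.5, -0.5) and r² = 130/4 = 32.5.
Check A_1: distance² to centre = 8.5 ≤ 32.5, so it lies inside.
All remaining points lie in this disk, and no smaller disk contains both endpoints, so this is the minimum enclosing circle.
Diameter = 2r = 2√(32.5) ≈ 11.40.

11.40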